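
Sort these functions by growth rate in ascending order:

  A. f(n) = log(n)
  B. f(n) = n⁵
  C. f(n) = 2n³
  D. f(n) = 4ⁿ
A < C < B < D

Comparing growth rates:
A = log(n) is O(log n)
C = 2n³ is O(n³)
B = n⁵ is O(n⁵)
D = 4ⁿ is O(4ⁿ)

Therefore, the order from slowest to fastest is: A < C < B < D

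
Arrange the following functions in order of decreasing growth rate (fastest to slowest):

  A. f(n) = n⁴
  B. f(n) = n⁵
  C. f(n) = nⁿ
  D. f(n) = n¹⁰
C > D > B > A

Comparing growth rates:
C = nⁿ is O(nⁿ)
D = n¹⁰ is O(n¹⁰)
B = n⁵ is O(n⁵)
A = n⁴ is O(n⁴)

Therefore, the order from fastest to slowest is: C > D > B > A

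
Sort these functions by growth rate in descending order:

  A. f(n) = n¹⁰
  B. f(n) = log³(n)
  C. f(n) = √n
A > C > B

Comparing growth rates:
A = n¹⁰ is O(n¹⁰)
C = √n is O(√n)
B = log³(n) is O(log³ n)

Therefore, the order from fastest to slowest is: A > C > B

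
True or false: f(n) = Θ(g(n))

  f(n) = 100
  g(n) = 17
True

f(n) = 100 and g(n) = 17 are both O(1).
Since they have the same asymptotic growth rate, f(n) = Θ(g(n)) is true.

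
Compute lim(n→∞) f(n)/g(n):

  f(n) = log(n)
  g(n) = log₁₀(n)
log(10)

Since log(n) and log₁₀(n) have the same growth rate (O(log n)),
the ratio converges to a constant: log(10).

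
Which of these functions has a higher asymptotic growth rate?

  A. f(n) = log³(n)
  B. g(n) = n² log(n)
B

f(n) = log³(n) is O(log³ n), while g(n) = n² log(n) is O(n² log n).
Since O(n² log n) grows faster than O(log³ n), g(n) dominates.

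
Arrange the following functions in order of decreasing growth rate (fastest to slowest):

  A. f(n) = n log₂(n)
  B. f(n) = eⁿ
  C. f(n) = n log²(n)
B > C > A

Comparing growth rates:
B = eⁿ is O(eⁿ)
C = n log²(n) is O(n log² n)
A = n log₂(n) is O(n log n)

Therefore, the order from fastest to slowest is: B > C > A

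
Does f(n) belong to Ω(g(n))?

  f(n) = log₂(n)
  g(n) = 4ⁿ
False

f(n) = log₂(n) is O(log n), and g(n) = 4ⁿ is O(4ⁿ).
Since O(log n) grows slower than O(4ⁿ), f(n) = Ω(g(n)) is false.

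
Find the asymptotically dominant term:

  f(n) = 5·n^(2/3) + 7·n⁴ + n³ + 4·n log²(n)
7·n⁴

Looking at each term:
  - 5·n^(2/3) is O(n^(2/3))
  - 7·n⁴ is O(n⁴)
  - n³ is O(n³)
  - 4·n log²(n) is O(n log² n)

The term 7·n⁴ (O(n⁴)) grows fastest and dominates all others.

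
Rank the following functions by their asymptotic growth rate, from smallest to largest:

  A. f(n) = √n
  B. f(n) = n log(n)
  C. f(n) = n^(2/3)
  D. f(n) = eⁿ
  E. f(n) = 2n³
A < C < B < E < D

Comparing growth rates:
A = √n is O(√n)
C = n^(2/3) is O(n^(2/3))
B = n log(n) is O(n log n)
E = 2n³ is O(n³)
D = eⁿ is O(eⁿ)

Therefore, the order from slowest to fastest is: A < C < B < E < D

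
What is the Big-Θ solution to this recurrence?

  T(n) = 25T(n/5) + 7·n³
Θ(n³)

Master Theorem: a = 25, b = 5, f(n) = 7·n³.
Compute the critical exponent d = log₅(25) = 2.
Compare f(n) = Θ(n³) against n^d:
  k = 3 > d = 2, so f(n) = Ω(n^(d+ε)) — Case 3.
  Regularity: a·(n/b)^3/n^3 = a/b^3 = 25/125 < 1 ✓.
  The top-level work dominates: T(n) = Θ(f(n)) = Θ(n³).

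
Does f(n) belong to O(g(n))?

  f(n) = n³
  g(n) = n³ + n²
True

f(n) = n³ and g(n) = n³ + n² are both O(n³).
Big-O permits equal growth rates (f ≤ c·g for some c), so f(n) = O(g(n)) is true.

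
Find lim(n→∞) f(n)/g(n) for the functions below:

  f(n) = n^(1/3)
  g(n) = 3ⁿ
0

Since n^(1/3) (O(n^(1/3))) grows slower than 3ⁿ (O(3ⁿ)),
the ratio f(n)/g(n) → 0 as n → ∞.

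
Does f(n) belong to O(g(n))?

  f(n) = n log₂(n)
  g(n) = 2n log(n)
True

f(n) = n log₂(n) and g(n) = 2n log(n) are both O(n log n).
Big-O permits equal growth rates (f ≤ c·g for some c), so f(n) = O(g(n)) is true.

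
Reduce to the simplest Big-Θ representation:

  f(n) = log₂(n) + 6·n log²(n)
Θ(n log² n)

Order the terms by growth rate: log₂(n) ≺ 6·n log²(n).
The fastest-growing term 6·n log²(n) dominates as n → ∞; dropping its constant factor gives Θ(n log² n).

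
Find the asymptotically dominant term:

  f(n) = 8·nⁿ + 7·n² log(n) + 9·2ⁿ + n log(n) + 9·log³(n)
8·nⁿ

Looking at each term:
  - 8·nⁿ is O(nⁿ)
  - 7·n² log(n) is O(n² log n)
  - 9·2ⁿ is O(2ⁿ)
  - n log(n) is O(n log n)
  - 9·log³(n) is O(log³ n)

The term 8·nⁿ (O(nⁿ)) grows fastest and dominates all others.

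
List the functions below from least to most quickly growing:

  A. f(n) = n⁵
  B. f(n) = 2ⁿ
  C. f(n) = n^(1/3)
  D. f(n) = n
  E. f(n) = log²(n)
E < C < D < A < B

Comparing growth rates:
E = log²(n) is O(log² n)
C = n^(1/3) is O(n^(1/3))
D = n is O(n)
A = n⁵ is O(n⁵)
B = 2ⁿ is O(2ⁿ)

Therefore, the order from slowest to fastest is: E < C < D < A < B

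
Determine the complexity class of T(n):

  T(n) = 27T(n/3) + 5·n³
Θ(n³ log n)

Master Theorem: a = 27, b = 3, f(n) = 5·n³.
Compute the critical exponent d = log₃(27) = 3.
Compare f(n) = Θ(n³) against n^d:
  k = 3 = d, so f(n) = Θ(n^d) — Case 2.
  Work is balanced across levels: T(n) = Θ(n^d log n) = Θ(n³ log n).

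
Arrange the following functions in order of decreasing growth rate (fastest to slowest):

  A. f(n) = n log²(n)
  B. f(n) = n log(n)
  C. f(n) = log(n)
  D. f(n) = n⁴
D > A > B > C

Comparing growth rates:
D = n⁴ is O(n⁴)
A = n log²(n) is O(n log² n)
B = n log(n) is O(n log n)
C = log(n) is O(log n)

Therefore, the order from fastest to slowest is: D > A > B > C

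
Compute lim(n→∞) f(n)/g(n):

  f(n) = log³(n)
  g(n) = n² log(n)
0

Since log³(n) (O(log³ n)) grows slower than n² log(n) (O(n² log n)),
the ratio f(n)/g(n) → 0 as n → ∞.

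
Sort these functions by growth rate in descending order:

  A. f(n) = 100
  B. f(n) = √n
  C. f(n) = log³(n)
B > C > A

Comparing growth rates:
B = √n is O(√n)
C = log³(n) is O(log³ n)
A = 100 is O(1)

Therefore, the order from fastest to slowest is: B > C > A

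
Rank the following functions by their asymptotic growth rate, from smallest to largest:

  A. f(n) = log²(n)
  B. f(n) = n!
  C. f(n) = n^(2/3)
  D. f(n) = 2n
A < C < D < B

Comparing growth rates:
A = log²(n) is O(log² n)
C = n^(2/3) is O(n^(2/3))
D = 2n is O(n)
B = n! is O(n!)

Therefore, the order from slowest to fastest is: A < C < D < B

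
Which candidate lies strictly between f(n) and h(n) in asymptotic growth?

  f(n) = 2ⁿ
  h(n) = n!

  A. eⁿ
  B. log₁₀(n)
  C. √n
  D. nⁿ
A

We need g(n) with 2ⁿ = o(g(n)) and g(n) = o(n!), i.e. O(2ⁿ) ≺ g ≺ O(n!).
Check each option:
  A. eⁿ — O(eⁿ) is strictly between O(2ⁿ) and O(n!) ✓
  B. log₁₀(n) — O(log n) does not grow strictly faster than f(n)
  C. √n — O(√n) does not grow strictly faster than f(n)
  D. nⁿ — O(nⁿ) does not grow strictly slower than h(n)

Only option A (eⁿ) lies strictly between.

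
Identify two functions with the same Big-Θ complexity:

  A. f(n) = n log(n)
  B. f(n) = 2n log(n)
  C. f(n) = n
A and B

Examining each function:
  A. n log(n) is O(n log n)
  B. 2n log(n) is O(n log n)
  C. n is O(n)

Functions A and B both have the same complexity class.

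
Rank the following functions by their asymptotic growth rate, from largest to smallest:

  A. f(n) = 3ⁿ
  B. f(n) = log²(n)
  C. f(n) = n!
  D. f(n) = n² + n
C > A > D > B

Comparing growth rates:
C = n! is O(n!)
A = 3ⁿ is O(3ⁿ)
D = n² + n is O(n²)
B = log²(n) is O(log² n)

Therefore, the order from fastest to slowest is: C > A > D > B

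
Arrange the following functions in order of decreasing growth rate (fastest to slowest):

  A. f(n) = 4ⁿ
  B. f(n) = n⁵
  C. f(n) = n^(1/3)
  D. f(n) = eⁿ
A > D > B > C

Comparing growth rates:
A = 4ⁿ is O(4ⁿ)
D = eⁿ is O(eⁿ)
B = n⁵ is O(n⁵)
C = n^(1/3) is O(n^(1/3))

Therefore, the order from fastest to slowest is: A > D > B > C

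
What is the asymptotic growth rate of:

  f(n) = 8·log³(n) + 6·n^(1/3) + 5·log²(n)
Θ(n^(1/3))

Order the terms by growth rate: 5·log²(n) ≺ 8·log³(n) ≺ 6·n^(1/3).
The fastest-growing term 6·n^(1/3) dominates as n → ∞; dropping its constant factor gives Θ(n^(1/3)).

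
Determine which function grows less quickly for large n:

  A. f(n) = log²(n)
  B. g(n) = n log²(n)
A

f(n) = log²(n) is O(log² n), while g(n) = n log²(n) is O(n log² n).
Since O(log² n) grows slower than O(n log² n), f(n) is dominated.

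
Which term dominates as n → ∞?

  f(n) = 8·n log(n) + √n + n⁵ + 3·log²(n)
n⁵

Looking at each term:
  - 8·n log(n) is O(n log n)
  - √n is O(√n)
  - n⁵ is O(n⁵)
  - 3·log²(n) is O(log² n)

The term n⁵ (O(n⁵)) grows fastest and dominates all others.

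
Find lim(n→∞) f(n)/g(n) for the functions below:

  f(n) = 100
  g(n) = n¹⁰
0

Since 100 (O(1)) grows slower than n¹⁰ (O(n¹⁰)),
the ratio f(n)/g(n) → 0 as n → ∞.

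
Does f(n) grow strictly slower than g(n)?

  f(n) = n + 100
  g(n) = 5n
False

f(n) = n + 100 is O(n), and g(n) = 5n is O(n).
Since they have the same growth rate, f(n) = o(g(n)) is false.
(f = o(g) requires f to grow strictly slower, not equal.)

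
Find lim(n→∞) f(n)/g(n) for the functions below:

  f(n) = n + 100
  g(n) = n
1

Since n + 100 and n have the same growth rate (O(n)),
the ratio converges to a constant: 1.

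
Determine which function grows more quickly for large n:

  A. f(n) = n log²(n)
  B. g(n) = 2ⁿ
B

f(n) = n log²(n) is O(n log² n), while g(n) = 2ⁿ is O(2ⁿ).
Since O(2ⁿ) grows faster than O(n log² n), g(n) dominates.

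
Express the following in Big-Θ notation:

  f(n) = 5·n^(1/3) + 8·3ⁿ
Θ(3ⁿ)

Order the terms by growth rate: 5·n^(1/3) ≺ 8·3ⁿ.
The fastest-growing term 8·3ⁿ dominates as n → ∞; dropping its constant factor gives Θ(3ⁿ).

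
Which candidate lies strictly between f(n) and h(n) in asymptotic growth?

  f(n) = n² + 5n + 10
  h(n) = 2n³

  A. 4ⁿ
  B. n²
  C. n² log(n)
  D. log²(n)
C

We need g(n) with n² + 5n + 10 = o(g(n)) and g(n) = o(2n³), i.e. O(n²) ≺ g ≺ O(n³).
Check each option:
  A. 4ⁿ — O(4ⁿ) does not grow strictly slower than h(n)
  B. n² — O(n²) does not grow strictly faster than f(n)
  C. n² log(n) — O(n² log n) is strictly between O(n²) and O(n³) ✓
  D. log²(n) — O(log² n) does not grow strictly faster than f(n)

Only option C (n² log(n)) lies strictly between.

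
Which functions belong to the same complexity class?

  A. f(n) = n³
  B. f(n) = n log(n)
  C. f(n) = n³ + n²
A and C

Examining each function:
  A. n³ is O(n³)
  B. n log(n) is O(n log n)
  C. n³ + n² is O(n³)

Functions A and C both have the same complexity class.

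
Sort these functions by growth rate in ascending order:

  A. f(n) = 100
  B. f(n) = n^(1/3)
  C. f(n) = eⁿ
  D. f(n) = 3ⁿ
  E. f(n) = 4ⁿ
A < B < C < D < E

Comparing growth rates:
A = 100 is O(1)
B = n^(1/3) is O(n^(1/3))
C = eⁿ is O(eⁿ)
D = 3ⁿ is O(3ⁿ)
E = 4ⁿ is O(4ⁿ)

Therefore, the order from slowest to fastest is: A < B < C < D < E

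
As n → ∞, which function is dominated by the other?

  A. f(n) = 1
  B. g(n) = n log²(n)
A

f(n) = 1 is O(1), while g(n) = n log²(n) is O(n log² n).
Since O(1) grows slower than O(n log² n), f(n) is dominated.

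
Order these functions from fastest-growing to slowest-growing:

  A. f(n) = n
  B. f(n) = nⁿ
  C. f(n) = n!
B > C > A

Comparing growth rates:
B = nⁿ is O(nⁿ)
C = n! is O(n!)
A = n is O(n)

Therefore, the order from fastest to slowest is: B > C > A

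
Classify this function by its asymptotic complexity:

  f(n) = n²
O(n²)

The dominant term in n² is n², which is Θ(n²).
Constants are absorbed, so the tightest bound is O(n²).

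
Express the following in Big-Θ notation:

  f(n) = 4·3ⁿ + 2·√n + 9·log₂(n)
Θ(3ⁿ)

Order the terms by growth rate: 9·log₂(n) ≺ 2·√n ≺ 4·3ⁿ.
The fastest-growing term 4·3ⁿ dominates as n → ∞; dropping its constant factor gives Θ(3ⁿ).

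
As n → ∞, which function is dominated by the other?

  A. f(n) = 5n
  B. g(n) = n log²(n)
A

f(n) = 5n is O(n), while g(n) = n log²(n) is O(n log² n).
Since O(n) grows slower than O(n log² n), f(n) is dominated.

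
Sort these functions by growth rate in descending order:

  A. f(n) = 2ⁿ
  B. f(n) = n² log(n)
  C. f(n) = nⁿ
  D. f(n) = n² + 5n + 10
C > A > B > D

Comparing growth rates:
C = nⁿ is O(nⁿ)
A = 2ⁿ is O(2ⁿ)
B = n² log(n) is O(n² log n)
D = n² + 5n + 10 is O(n²)

Therefore, the order from fastest to slowest is: C > A > B > D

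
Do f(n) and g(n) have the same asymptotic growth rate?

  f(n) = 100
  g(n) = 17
True

f(n) = 100 and g(n) = 17 are both O(1).
Since they have the same asymptotic growth rate, f(n) = Θ(g(n)) is true.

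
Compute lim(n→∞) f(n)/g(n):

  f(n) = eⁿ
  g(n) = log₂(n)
∞

Since eⁿ (O(eⁿ)) grows faster than log₂(n) (O(log n)),
the ratio f(n)/g(n) → ∞ as n → ∞.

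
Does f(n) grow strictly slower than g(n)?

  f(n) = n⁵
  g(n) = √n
False

f(n) = n⁵ is O(n⁵), and g(n) = √n is O(√n).
Since O(n⁵) grows faster than or equal to O(√n), f(n) = o(g(n)) is false.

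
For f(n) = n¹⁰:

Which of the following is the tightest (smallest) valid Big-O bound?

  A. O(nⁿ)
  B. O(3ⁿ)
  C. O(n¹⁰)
C

f(n) = n¹⁰ is O(n¹⁰).
All listed options are valid Big-O bounds (upper bounds),
but O(n¹⁰) is the tightest (smallest valid bound).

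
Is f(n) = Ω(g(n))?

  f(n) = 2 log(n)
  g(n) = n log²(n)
False

f(n) = 2 log(n) is O(log n), and g(n) = n log²(n) is O(n log² n).
Since O(log n) grows slower than O(n log² n), f(n) = Ω(g(n)) is false.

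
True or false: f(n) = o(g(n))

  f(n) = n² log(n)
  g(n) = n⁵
True

f(n) = n² log(n) is O(n² log n), and g(n) = n⁵ is O(n⁵).
Since O(n² log n) grows strictly slower than O(n⁵), f(n) = o(g(n)) is true.
This means lim(n→∞) f(n)/g(n) = 0.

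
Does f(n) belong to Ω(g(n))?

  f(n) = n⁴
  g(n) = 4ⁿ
False

f(n) = n⁴ is O(n⁴), and g(n) = 4ⁿ is O(4ⁿ).
Since O(n⁴) grows slower than O(4ⁿ), f(n) = Ω(g(n)) is false.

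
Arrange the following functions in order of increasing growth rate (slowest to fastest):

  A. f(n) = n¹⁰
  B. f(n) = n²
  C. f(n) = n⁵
B < C < A

Comparing growth rates:
B = n² is O(n²)
C = n⁵ is O(n⁵)
A = n¹⁰ is O(n¹⁰)

Therefore, the order from slowest to fastest is: B < C < A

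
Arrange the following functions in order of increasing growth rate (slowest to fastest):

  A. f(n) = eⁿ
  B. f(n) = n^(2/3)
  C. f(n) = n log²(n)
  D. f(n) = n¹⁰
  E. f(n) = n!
B < C < D < A < E

Comparing growth rates:
B = n^(2/3) is O(n^(2/3))
C = n log²(n) is O(n log² n)
D = n¹⁰ is O(n¹⁰)
A = eⁿ is O(eⁿ)
E = n! is O(n!)

Therefore, the order from slowest to fastest is: B < C < D < A < E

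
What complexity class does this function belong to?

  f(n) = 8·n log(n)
O(n log n)

The dominant term in 8·n log(n) is 8·n log(n), which is Θ(n log n).
Constants are absorbed, so the tightest bound is O(n log n).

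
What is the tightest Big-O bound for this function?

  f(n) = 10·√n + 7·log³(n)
O(√n)

The dominant term in 10·√n + 7·log³(n) is 10·√n, which is Θ(√n).
Lower-order terms (7·log³(n)) are asymptotically negligible.
Constants are absorbed, so the tightest bound is O(√n).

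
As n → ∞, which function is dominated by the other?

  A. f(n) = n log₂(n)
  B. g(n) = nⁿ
A

f(n) = n log₂(n) is O(n log n), while g(n) = nⁿ is O(nⁿ).
Since O(n log n) grows slower than O(nⁿ), f(n) is dominated.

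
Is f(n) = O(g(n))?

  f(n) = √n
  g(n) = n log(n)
True

f(n) = √n is O(√n), and g(n) = n log(n) is O(n log n).
Since O(√n) ⊆ O(n log n) (f grows no faster than g), f(n) = O(g(n)) is true.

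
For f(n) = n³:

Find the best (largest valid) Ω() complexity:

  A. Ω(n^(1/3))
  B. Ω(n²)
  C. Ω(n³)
C

f(n) = n³ is Ω(n³).
All listed options are valid Big-Ω bounds (lower bounds),
but Ω(n³) is the tightest (largest valid bound).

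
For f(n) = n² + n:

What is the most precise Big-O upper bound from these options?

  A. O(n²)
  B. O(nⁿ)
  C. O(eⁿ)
A

f(n) = n² + n is O(n²).
All listed options are valid Big-O bounds (upper bounds),
but O(n²) is the tightest (smallest valid bound).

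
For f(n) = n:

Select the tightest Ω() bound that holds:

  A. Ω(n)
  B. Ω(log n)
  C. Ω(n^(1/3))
A

f(n) = n is Ω(n).
All listed options are valid Big-Ω bounds (lower bounds),
but Ω(n) is the tightest (largest valid bound).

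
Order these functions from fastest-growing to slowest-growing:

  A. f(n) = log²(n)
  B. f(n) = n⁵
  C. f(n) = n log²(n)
B > C > A

Comparing growth rates:
B = n⁵ is O(n⁵)
C = n log²(n) is O(n log² n)
A = log²(n) is O(log² n)

Therefore, the order from fastest to slowest is: B > C > A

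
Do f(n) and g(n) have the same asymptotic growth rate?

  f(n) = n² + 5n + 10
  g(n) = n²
True

f(n) = n² + 5n + 10 and g(n) = n² are both O(n²).
Since they have the same asymptotic growth rate, f(n) = Θ(g(n)) is true.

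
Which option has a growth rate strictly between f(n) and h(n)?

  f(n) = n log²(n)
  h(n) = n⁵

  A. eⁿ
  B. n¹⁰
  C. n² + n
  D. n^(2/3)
C

We need g(n) with n log²(n) = o(g(n)) and g(n) = o(n⁵), i.e. O(n log² n) ≺ g ≺ O(n⁵).
Check each option:
  A. eⁿ — O(eⁿ) does not grow strictly slower than h(n)
  B. n¹⁰ — O(n¹⁰) does not grow strictly slower than h(n)
  C. n² + n — O(n²) is strictly between O(n log² n) and O(n⁵) ✓
  D. n^(2/3) — O(n^(2/3)) does not grow strictly faster than f(n)

Only option C (n² + n) lies strictly between.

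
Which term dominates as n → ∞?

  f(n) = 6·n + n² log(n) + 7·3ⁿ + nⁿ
nⁿ

Looking at each term:
  - 6·n is O(n)
  - n² log(n) is O(n² log n)
  - 7·3ⁿ is O(3ⁿ)
  - nⁿ is O(nⁿ)

The term nⁿ (O(nⁿ)) grows fastest and dominates all others.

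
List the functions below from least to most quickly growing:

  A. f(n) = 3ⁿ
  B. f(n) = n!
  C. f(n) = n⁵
C < A < B

Comparing growth rates:
C = n⁵ is O(n⁵)
A = 3ⁿ is O(3ⁿ)
B = n! is O(n!)

Therefore, the order from slowest to fastest is: C < A < B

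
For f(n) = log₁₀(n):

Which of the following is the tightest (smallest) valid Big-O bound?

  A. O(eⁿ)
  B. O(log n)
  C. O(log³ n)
B

f(n) = log₁₀(n) is O(log n).
All listed options are valid Big-O bounds (upper bounds),
but O(log n) is the tightest (smallest valid bound).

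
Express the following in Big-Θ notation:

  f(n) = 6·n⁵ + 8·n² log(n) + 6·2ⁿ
Θ(2ⁿ)

Order the terms by growth rate: 8·n² log(n) ≺ 6·n⁵ ≺ 6·2ⁿ.
The fastest-growing term 6·2ⁿ dominates as n → ∞; dropping its constant factor gives Θ(2ⁿ).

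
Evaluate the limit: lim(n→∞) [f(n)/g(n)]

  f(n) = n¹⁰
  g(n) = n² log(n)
∞

Since n¹⁰ (O(n¹⁰)) grows faster than n² log(n) (O(n² log n)),
the ratio f(n)/g(n) → ∞ as n → ∞.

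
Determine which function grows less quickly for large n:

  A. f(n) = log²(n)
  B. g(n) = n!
A

f(n) = log²(n) is O(log² n), while g(n) = n! is O(n!).
Since O(log² n) grows slower than O(n!), f(n) is dominated.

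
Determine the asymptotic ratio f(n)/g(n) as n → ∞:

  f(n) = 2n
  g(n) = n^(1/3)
∞

Since 2n (O(n)) grows faster than n^(1/3) (O(n^(1/3))),
the ratio f(n)/g(n) → ∞ as n → ∞.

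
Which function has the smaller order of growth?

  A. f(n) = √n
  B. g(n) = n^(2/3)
A

f(n) = √n is O(√n), while g(n) = n^(2/3) is O(n^(2/3)).
Since O(√n) grows slower than O(n^(2/3)), f(n) is dominated.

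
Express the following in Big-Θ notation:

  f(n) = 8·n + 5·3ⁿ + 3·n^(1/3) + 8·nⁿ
Θ(nⁿ)

Order the terms by growth rate: 3·n^(1/3) ≺ 8·n ≺ 5·3ⁿ ≺ 8·nⁿ.
The fastest-growing term 8·nⁿ dominates as n → ∞; dropping its constant factor gives Θ(nⁿ).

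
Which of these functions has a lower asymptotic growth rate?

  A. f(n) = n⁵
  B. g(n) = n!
A

f(n) = n⁵ is O(n⁵), while g(n) = n! is O(n!).
Since O(n⁵) grows slower than O(n!), f(n) is dominated.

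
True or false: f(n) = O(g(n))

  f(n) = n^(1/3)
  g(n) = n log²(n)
True

f(n) = n^(1/3) is O(n^(1/3)), and g(n) = n log²(n) is O(n log² n).
Since O(n^(1/3)) ⊆ O(n log² n) (f grows no faster than g), f(n) = O(g(n)) is true.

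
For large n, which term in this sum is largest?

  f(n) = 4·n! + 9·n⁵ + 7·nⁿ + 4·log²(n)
7·nⁿ

Looking at each term:
  - 4·n! is O(n!)
  - 9·n⁵ is O(n⁵)
  - 7·nⁿ is O(nⁿ)
  - 4·log²(n) is O(log² n)

The term 7·nⁿ (O(nⁿ)) grows fastest and dominates all others.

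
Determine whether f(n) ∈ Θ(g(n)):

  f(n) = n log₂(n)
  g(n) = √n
False

f(n) = n log₂(n) is O(n log n), and g(n) = √n is O(√n).
Since they have different growth rates, f(n) = Θ(g(n)) is false.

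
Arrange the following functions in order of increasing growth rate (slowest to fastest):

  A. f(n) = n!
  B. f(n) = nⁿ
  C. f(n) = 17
C < A < B

Comparing growth rates:
C = 17 is O(1)
A = n! is O(n!)
B = nⁿ is O(nⁿ)

Therefore, the order from slowest to fastest is: C < A < B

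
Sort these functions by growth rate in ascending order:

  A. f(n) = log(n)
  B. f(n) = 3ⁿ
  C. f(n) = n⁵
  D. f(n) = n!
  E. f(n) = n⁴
A < E < C < B < D

Comparing growth rates:
A = log(n) is O(log n)
E = n⁴ is O(n⁴)
C = n⁵ is O(n⁵)
B = 3ⁿ is O(3ⁿ)
D = n! is O(n!)

Therefore, the order from slowest to fastest is: A < E < C < B < D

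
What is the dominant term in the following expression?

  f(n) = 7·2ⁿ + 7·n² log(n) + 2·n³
7·2ⁿ

Looking at each term:
  - 7·2ⁿ is O(2ⁿ)
  - 7·n² log(n) is O(n² log n)
  - 2·n³ is O(n³)

The term 7·2ⁿ (O(2ⁿ)) grows fastest and dominates all others.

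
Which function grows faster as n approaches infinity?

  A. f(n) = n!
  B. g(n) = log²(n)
A

f(n) = n! is O(n!), while g(n) = log²(n) is O(log² n).
Since O(n!) grows faster than O(log² n), f(n) dominates.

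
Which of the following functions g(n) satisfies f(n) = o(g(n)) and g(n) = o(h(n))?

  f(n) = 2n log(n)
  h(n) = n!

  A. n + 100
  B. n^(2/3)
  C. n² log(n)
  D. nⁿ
C

We need g(n) with 2n log(n) = o(g(n)) and g(n) = o(n!), i.e. O(n log n) ≺ g ≺ O(n!).
Check each option:
  A. n + 100 — O(n) does not grow strictly faster than f(n)
  B. n^(2/3) — O(n^(2/3)) does not grow strictly faster than f(n)
  C. n² log(n) — O(n² log n) is strictly between O(n log n) and O(n!) ✓
  D. nⁿ — O(nⁿ) does not grow strictly slower than h(n)

Only option C (n² log(n)) lies strictly between.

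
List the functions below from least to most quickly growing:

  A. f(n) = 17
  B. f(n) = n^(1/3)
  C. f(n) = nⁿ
A < B < C

Comparing growth rates:
A = 17 is O(1)
B = n^(1/3) is O(n^(1/3))
C = nⁿ is O(nⁿ)

Therefore, the order from slowest to fastest is: A < B < C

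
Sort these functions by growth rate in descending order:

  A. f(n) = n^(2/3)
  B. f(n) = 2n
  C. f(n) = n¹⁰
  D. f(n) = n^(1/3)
C > B > A > D

Comparing growth rates:
C = n¹⁰ is O(n¹⁰)
B = 2n is O(n)
A = n^(2/3) is O(n^(2/3))
D = n^(1/3) is O(n^(1/3))

Therefore, the order from fastest to slowest is: C > B > A > D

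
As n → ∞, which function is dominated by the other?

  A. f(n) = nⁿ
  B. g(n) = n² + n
B

f(n) = nⁿ is O(nⁿ), while g(n) = n² + n is O(n²).
Since O(n²) grows slower than O(nⁿ), g(n) is dominated.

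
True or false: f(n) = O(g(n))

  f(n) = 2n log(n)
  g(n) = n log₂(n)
True

f(n) = 2n log(n) and g(n) = n log₂(n) are both O(n log n).
Big-O permits equal growth rates (f ≤ c·g for some c), so f(n) = O(g(n)) is true.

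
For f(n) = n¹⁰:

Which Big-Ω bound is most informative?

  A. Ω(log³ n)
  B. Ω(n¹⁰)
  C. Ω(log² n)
B

f(n) = n¹⁰ is Ω(n¹⁰).
All listed options are valid Big-Ω bounds (lower bounds),
but Ω(n¹⁰) is the tightest (largest valid bound).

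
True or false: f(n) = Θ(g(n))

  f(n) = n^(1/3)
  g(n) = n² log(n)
False

f(n) = n^(1/3) is O(n^(1/3)), and g(n) = n² log(n) is O(n² log n).
Since they have different growth rates, f(n) = Θ(g(n)) is false.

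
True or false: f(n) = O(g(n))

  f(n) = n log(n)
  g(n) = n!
True

f(n) = n log(n) is O(n log n), and g(n) = n! is O(n!).
Since O(n log n) ⊆ O(n!) (f grows no faster than g), f(n) = O(g(n)) is true.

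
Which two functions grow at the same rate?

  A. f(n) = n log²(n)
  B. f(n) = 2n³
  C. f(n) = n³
B and C

Examining each function:
  A. n log²(n) is O(n log² n)
  B. 2n³ is O(n³)
  C. n³ is O(n³)

Functions B and C both have the same complexity class.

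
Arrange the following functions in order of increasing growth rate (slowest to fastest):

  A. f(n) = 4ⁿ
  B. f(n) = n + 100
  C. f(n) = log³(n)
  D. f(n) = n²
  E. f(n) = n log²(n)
C < B < E < D < A

Comparing growth rates:
C = log³(n) is O(log³ n)
B = n + 100 is O(n)
E = n log²(n) is O(n log² n)
D = n² is O(n²)
A = 4ⁿ is O(4ⁿ)

Therefore, the order from slowest to fastest is: C < B < E < D < A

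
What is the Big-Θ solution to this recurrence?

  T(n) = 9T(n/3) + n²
Θ(n² log n)

Master Theorem: a = 9, b = 3, f(n) = n².
Compute the critical exponent d = log₃(9) = 2.
Compare f(n) = Θ(n²) against n^d:
  k = 2 = d, so f(n) = Θ(n^d) — Case 2.
  Work is balanced across levels: T(n) = Θ(n^d log n) = Θ(n² log n).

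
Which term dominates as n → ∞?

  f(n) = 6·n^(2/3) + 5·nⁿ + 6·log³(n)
5·nⁿ

Looking at each term:
  - 6·n^(2/3) is O(n^(2/3))
  - 5·nⁿ is O(nⁿ)
  - 6·log³(n) is O(log³ n)

The term 5·nⁿ (O(nⁿ)) grows fastest and dominates all others.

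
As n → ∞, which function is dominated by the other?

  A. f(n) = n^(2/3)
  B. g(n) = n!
A

f(n) = n^(2/3) is O(n^(2/3)), while g(n) = n! is O(n!).
Since O(n^(2/3)) grows slower than O(n!), f(n) is dominated.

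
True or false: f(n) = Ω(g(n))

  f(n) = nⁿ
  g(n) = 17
True

f(n) = nⁿ is O(nⁿ), and g(n) = 17 is O(1).
Since O(nⁿ) grows at least as fast as O(1), f(n) = Ω(g(n)) is true.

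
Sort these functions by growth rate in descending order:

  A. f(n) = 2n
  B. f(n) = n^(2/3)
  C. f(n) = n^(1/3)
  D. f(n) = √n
A > B > D > C

Comparing growth rates:
A = 2n is O(n)
B = n^(2/3) is O(n^(2/3))
D = √n is O(√n)
C = n^(1/3) is O(n^(1/3))

Therefore, the order from fastest to slowest is: A > B > D > C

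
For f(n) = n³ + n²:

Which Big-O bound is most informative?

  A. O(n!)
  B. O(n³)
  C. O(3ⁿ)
B

f(n) = n³ + n² is O(n³).
All listed options are valid Big-O bounds (upper bounds),
but O(n³) is the tightest (smallest valid bound).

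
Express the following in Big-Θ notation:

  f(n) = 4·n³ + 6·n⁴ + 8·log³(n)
Θ(n⁴)

Order the terms by growth rate: 8·log³(n) ≺ 4·n³ ≺ 6·n⁴.
The fastest-growing term 6·n⁴ dominates as n → ∞; dropping its constant factor gives Θ(n⁴).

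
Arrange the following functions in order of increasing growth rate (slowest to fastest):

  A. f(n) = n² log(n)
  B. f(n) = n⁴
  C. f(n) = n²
C < A < B

Comparing growth rates:
C = n² is O(n²)
A = n² log(n) is O(n² log n)
B = n⁴ is O(n⁴)

Therefore, the order from slowest to fastest is: C < A < B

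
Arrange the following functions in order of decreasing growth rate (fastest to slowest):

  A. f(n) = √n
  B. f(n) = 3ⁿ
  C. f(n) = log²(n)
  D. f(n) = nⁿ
D > B > A > C

Comparing growth rates:
D = nⁿ is O(nⁿ)
B = 3ⁿ is O(3ⁿ)
A = √n is O(√n)
C = log²(n) is O(log² n)

Therefore, the order from fastest to slowest is: D > B > A > C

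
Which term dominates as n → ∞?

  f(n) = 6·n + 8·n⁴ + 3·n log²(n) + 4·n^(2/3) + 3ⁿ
3ⁿ

Looking at each term:
  - 6·n is O(n)
  - 8·n⁴ is O(n⁴)
  - 3·n log²(n) is O(n log² n)
  - 4·n^(2/3) is O(n^(2/3))
  - 3ⁿ is O(3ⁿ)

The term 3ⁿ (O(3ⁿ)) grows fastest and dominates all others.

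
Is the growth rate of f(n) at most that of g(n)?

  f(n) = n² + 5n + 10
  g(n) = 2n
False

f(n) = n² + 5n + 10 is O(n²), and g(n) = 2n is O(n).
Since O(n²) grows faster than O(n), f(n) = O(g(n)) is false.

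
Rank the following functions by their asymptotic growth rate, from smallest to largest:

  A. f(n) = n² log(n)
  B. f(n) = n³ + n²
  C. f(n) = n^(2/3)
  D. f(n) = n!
C < A < B < D

Comparing growth rates:
C = n^(2/3) is O(n^(2/3))
A = n² log(n) is O(n² log n)
B = n³ + n² is O(n³)
D = n! is O(n!)

Therefore, the order from slowest to fastest is: C < A < B < D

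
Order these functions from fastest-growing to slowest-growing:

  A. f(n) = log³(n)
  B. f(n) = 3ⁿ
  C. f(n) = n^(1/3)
B > C > A

Comparing growth rates:
B = 3ⁿ is O(3ⁿ)
C = n^(1/3) is O(n^(1/3))
A = log³(n) is O(log³ n)

Therefore, the order from fastest to slowest is: B > C > A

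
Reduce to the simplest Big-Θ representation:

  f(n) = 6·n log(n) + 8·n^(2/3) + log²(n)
Θ(n log n)

Order the terms by growth rate: log²(n) ≺ 8·n^(2/3) ≺ 6·n log(n).
The fastest-growing term 6·n log(n) dominates as n → ∞; dropping its constant factor gives Θ(n log n).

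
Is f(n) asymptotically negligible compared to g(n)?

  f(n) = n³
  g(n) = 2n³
False

f(n) = n³ is O(n³), and g(n) = 2n³ is O(n³).
Since they have the same growth rate, f(n) = o(g(n)) is false.
(f = o(g) requires f to grow strictly slower, not equal.)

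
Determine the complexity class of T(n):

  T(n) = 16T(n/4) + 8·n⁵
Θ(n⁵)

Master Theorem: a = 16, b = 4, f(n) = 8·n⁵.
Compute the critical exponent d = log₄(16) = 2.
Compare f(n) = Θ(n⁵) against n^d:
  k = 5 > d = 2, so f(n) = Ω(n^(d+ε)) — Case 3.
  Regularity: a·(n/b)^5/n^5 = a/b^5 = 16/1024 < 1 ✓.
  The top-level work dominates: T(n) = Θ(f(n)) = Θ(n⁵).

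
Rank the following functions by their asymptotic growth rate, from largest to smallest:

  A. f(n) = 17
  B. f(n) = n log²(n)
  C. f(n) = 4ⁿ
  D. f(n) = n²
C > D > B > A

Comparing growth rates:
C = 4ⁿ is O(4ⁿ)
D = n² is O(n²)
B = n log²(n) is O(n log² n)
A = 17 is O(1)

Therefore, the order from fastest to slowest is: C > D > B > A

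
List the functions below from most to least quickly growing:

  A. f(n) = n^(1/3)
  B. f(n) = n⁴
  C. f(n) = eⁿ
C > B > A

Comparing growth rates:
C = eⁿ is O(eⁿ)
B = n⁴ is O(n⁴)
A = n^(1/3) is O(n^(1/3))

Therefore, the order from fastest to slowest is: C > B > A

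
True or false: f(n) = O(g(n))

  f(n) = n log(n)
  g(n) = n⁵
True

f(n) = n log(n) is O(n log n), and g(n) = n⁵ is O(n⁵).
Since O(n log n) ⊆ O(n⁵) (f grows no faster than g), f(n) = O(g(n)) is true.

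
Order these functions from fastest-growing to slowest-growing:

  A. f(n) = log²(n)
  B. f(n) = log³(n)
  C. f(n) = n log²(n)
C > B > A

Comparing growth rates:
C = n log²(n) is O(n log² n)
B = log³(n) is O(log³ n)
A = log²(n) is O(log² n)

Therefore, the order from fastest to slowest is: C > B > A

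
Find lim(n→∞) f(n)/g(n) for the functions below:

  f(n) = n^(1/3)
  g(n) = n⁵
0

Since n^(1/3) (O(n^(1/3))) grows slower than n⁵ (O(n⁵)),
the ratio f(n)/g(n) → 0 as n → ∞.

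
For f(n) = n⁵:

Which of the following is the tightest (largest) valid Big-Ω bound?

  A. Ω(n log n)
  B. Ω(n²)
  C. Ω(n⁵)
C

f(n) = n⁵ is Ω(n⁵).
All listed options are valid Big-Ω bounds (lower bounds),
but Ω(n⁵) is the tightest (largest valid bound).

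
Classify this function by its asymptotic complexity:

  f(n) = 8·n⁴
O(n⁴)

The dominant term in 8·n⁴ is 8·n⁴, which is Θ(n⁴).
Constants are absorbed, so the tightest bound is O(n⁴).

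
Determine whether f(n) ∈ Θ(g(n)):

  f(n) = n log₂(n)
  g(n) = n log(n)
True

f(n) = n log₂(n) and g(n) = n log(n) are both O(n log n).
Since they have the same asymptotic growth rate, f(n) = Θ(g(n)) is true.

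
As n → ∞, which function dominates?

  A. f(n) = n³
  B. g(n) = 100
A

f(n) = n³ is O(n³), while g(n) = 100 is O(1).
Since O(n³) grows faster than O(1), f(n) dominates.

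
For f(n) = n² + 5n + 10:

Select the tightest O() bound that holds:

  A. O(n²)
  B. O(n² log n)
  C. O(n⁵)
A

f(n) = n² + 5n + 10 is O(n²).
All listed options are valid Big-O bounds (upper bounds),
but O(n²) is the tightest (smallest valid bound).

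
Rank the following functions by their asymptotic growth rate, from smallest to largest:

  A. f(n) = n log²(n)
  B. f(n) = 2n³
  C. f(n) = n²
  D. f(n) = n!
A < C < B < D

Comparing growth rates:
A = n log²(n) is O(n log² n)
C = n² is O(n²)
B = 2n³ is O(n³)
D = n! is O(n!)

Therefore, the order from slowest to fastest is: A < C < B < D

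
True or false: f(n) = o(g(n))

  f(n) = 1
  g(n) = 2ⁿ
True

f(n) = 1 is O(1), and g(n) = 2ⁿ is O(2ⁿ).
Since O(1) grows strictly slower than O(2ⁿ), f(n) = o(g(n)) is true.
This means lim(n→∞) f(n)/g(n) = 0.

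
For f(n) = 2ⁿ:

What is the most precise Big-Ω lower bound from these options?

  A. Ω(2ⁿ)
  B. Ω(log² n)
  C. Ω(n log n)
A

f(n) = 2ⁿ is Ω(2ⁿ).
All listed options are valid Big-Ω bounds (lower bounds),
but Ω(2ⁿ) is the tightest (largest valid bound).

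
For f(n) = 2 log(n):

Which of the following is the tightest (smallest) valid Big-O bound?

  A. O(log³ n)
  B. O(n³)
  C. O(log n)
C

f(n) = 2 log(n) is O(log n).
All listed options are valid Big-O bounds (upper bounds),
but O(log n) is the tightest (smallest valid bound).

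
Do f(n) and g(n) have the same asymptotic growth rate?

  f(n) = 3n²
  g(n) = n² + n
True

f(n) = 3n² and g(n) = n² + n are both O(n²).
Since they have the same asymptotic growth rate, f(n) = Θ(g(n)) is true.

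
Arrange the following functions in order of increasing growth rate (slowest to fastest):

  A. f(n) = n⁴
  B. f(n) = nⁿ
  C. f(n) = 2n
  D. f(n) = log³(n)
D < C < A < B

Comparing growth rates:
D = log³(n) is O(log³ n)
C = 2n is O(n)
A = n⁴ is O(n⁴)
B = nⁿ is O(nⁿ)

Therefore, the order from slowest to fastest is: D < C < A < B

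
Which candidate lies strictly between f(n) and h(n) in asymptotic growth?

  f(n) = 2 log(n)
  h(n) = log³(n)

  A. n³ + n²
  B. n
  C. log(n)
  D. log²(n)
D

We need g(n) with 2 log(n) = o(g(n)) and g(n) = o(log³(n)), i.e. O(log n) ≺ g ≺ O(log³ n).
Check each option:
  A. n³ + n² — O(n³) does not grow strictly slower than h(n)
  B. n — O(n) does not grow strictly slower than h(n)
  C. log(n) — O(log n) does not grow strictly faster than f(n)
  D. log²(n) — O(log² n) is strictly between O(log n) and O(log³ n) ✓

Only option D (log²(n)) lies strictly between.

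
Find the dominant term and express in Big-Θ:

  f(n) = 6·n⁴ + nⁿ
Θ(nⁿ)

Order the terms by growth rate: 6·n⁴ ≺ nⁿ.
The fastest-growing term nⁿ dominates as n → ∞; dropping its constant factor gives Θ(nⁿ).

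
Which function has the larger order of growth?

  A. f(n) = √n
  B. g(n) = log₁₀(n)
A

f(n) = √n is O(√n), while g(n) = log₁₀(n) is O(log n).
Since O(√n) grows faster than O(log n), f(n) dominates.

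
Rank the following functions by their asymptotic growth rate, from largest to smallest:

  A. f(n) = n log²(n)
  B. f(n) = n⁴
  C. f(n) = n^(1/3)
B > A > C

Comparing growth rates:
B = n⁴ is O(n⁴)
A = n log²(n) is O(n log² n)
C = n^(1/3) is O(n^(1/3))

Therefore, the order from fastest to slowest is: B > A > C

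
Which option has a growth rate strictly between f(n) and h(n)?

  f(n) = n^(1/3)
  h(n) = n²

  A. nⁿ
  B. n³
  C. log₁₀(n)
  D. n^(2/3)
D

We need g(n) with n^(1/3) = o(g(n)) and g(n) = o(n²), i.e. O(n^(1/3)) ≺ g ≺ O(n²).
Check each option:
  A. nⁿ — O(nⁿ) does not grow strictly slower than h(n)
  B. n³ — O(n³) does not grow strictly slower than h(n)
  C. log₁₀(n) — O(log n) does not grow strictly faster than f(n)
  D. n^(2/3) — O(n^(2/3)) is strictly between O(n^(1/3)) and O(n²) ✓

Only option D (n^(2/3)) lies strictly between.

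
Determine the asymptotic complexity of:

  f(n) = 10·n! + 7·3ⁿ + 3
O(n!)

The dominant term in 10·n! + 7·3ⁿ + 3 is 10·n!, which is Θ(n!).
Lower-order terms (7·3ⁿ, 3) are asymptotically negligible.
Constants are absorbed, so the tightest bound is O(n!).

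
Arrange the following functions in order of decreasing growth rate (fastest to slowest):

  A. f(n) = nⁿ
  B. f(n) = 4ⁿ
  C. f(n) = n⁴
A > B > C

Comparing growth rates:
A = nⁿ is O(nⁿ)
B = 4ⁿ is O(4ⁿ)
C = n⁴ is O(n⁴)

Therefore, the order from fastest to slowest is: A > B > C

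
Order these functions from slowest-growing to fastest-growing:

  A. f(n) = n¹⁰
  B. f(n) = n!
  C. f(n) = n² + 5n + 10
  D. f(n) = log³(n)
D < C < A < B

Comparing growth rates:
D = log³(n) is O(log³ n)
C = n² + 5n + 10 is O(n²)
A = n¹⁰ is O(n¹⁰)
B = n! is O(n!)

Therefore, the order from slowest to fastest is: D < C < A < B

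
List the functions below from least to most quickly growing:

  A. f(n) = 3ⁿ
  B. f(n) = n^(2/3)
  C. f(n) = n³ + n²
B < C < A

Comparing growth rates:
B = n^(2/3) is O(n^(2/3))
C = n³ + n² is O(n³)
A = 3ⁿ is O(3ⁿ)

Therefore, the order from slowest to fastest is: B < C < A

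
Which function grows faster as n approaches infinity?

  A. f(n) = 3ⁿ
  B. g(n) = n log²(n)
A

f(n) = 3ⁿ is O(3ⁿ), while g(n) = n log²(n) is O(n log² n).
Since O(3ⁿ) grows faster than O(n log² n), f(n) dominates.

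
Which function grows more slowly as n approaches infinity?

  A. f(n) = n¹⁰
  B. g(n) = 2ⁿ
A

f(n) = n¹⁰ is O(n¹⁰), while g(n) = 2ⁿ is O(2ⁿ).
Since O(n¹⁰) grows slower than O(2ⁿ), f(n) is dominated.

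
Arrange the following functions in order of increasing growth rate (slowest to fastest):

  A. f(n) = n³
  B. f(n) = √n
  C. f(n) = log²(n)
C < B < A

Comparing growth rates:
C = log²(n) is O(log² n)
B = √n is O(√n)
A = n³ is O(n³)

Therefore, the order from slowest to fastest is: C < B < A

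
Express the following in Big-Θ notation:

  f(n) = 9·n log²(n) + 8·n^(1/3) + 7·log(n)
Θ(n log² n)

Order the terms by growth rate: 7·log(n) ≺ 8·n^(1/3) ≺ 9·n log²(n).
The fastest-growing term 9·n log²(n) dominates as n → ∞; dropping its constant factor gives Θ(n log² n).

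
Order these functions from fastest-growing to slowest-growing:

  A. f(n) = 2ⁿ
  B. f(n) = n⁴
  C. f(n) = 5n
A > B > C

Comparing growth rates:
A = 2ⁿ is O(2ⁿ)
B = n⁴ is O(n⁴)
C = 5n is O(n)

Therefore, the order from fastest to slowest is: A > B > C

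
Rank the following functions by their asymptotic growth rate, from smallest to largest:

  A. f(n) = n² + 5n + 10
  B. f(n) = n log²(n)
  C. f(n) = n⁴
B < A < C

Comparing growth rates:
B = n log²(n) is O(n log² n)
A = n² + 5n + 10 is O(n²)
C = n⁴ is O(n⁴)

Therefore, the order from slowest to fastest is: B < A < C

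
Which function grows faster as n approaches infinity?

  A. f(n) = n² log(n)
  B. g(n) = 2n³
B

f(n) = n² log(n) is O(n² log n), while g(n) = 2n³ is O(n³).
Since O(n³) grows faster than O(n² log n), g(n) dominates.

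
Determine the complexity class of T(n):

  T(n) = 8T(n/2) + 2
Θ(n³)

Master Theorem: a = 8, b = 2, f(n) = 2.
Compute the critical exponent d = log₂(8) = 3.
Compare f(n) = Θ(1) against n^d:
  k = 0 < d = 3, so f(n) = O(n^(d-ε)) — Case 1.
  The recursion cost dominates: T(n) = Θ(n^d) = Θ(n³).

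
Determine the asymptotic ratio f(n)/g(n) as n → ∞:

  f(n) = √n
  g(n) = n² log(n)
0

Since √n (O(√n)) grows slower than n² log(n) (O(n² log n)),
the ratio f(n)/g(n) → 0 as n → ∞.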